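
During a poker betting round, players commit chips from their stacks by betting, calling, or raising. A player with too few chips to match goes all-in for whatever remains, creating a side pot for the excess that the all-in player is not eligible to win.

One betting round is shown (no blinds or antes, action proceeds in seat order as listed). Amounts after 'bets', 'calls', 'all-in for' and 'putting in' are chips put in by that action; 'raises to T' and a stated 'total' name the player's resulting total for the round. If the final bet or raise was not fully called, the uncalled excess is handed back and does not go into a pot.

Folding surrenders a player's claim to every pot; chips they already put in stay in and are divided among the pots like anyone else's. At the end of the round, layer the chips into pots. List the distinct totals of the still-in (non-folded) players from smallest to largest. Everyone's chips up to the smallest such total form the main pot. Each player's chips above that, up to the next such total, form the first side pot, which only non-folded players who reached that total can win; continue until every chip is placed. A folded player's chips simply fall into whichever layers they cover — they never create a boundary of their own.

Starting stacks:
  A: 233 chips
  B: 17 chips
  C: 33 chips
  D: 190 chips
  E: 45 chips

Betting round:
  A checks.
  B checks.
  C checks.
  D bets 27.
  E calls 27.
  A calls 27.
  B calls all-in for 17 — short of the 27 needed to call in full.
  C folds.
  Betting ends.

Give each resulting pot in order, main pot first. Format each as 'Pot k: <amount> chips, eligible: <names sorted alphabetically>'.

Pot 1: 68 chips, eligible: A, B, D, E
Pot 2: 30 chips, eligible: A, D, E

Derivation:
Contributions: A=27, B=17, D=27, E=27
Folded: C
Pot levels (distinct totals of non-folded players): 17, 27
Layer 1-17: 17 each from A, B, D, E = 17*4 = 68 chips; eligible A, B, D, E
Layer 18-27: 10 each from A, D, E = 10*3 = 30 chips; eligible A, D, E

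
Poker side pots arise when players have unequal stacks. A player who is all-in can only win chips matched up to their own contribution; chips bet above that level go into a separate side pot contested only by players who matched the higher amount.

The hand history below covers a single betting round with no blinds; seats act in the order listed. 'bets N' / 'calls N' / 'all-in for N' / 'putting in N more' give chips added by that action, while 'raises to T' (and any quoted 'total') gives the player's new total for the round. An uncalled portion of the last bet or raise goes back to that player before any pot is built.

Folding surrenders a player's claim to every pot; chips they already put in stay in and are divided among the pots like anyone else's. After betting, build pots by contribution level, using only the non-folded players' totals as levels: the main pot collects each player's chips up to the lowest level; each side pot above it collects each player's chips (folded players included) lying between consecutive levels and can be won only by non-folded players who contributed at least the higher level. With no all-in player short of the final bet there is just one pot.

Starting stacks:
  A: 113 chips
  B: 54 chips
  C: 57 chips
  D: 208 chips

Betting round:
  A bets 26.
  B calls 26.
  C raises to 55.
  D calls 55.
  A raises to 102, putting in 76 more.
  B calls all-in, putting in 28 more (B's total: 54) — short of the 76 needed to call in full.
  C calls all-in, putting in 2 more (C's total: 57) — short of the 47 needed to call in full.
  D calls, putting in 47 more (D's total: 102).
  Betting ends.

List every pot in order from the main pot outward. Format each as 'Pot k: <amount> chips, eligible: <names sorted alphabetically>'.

Pot 1: 216 chips, eligible: A, B, C, D
Pot 2: 9 chips, eligible: A, C, D
Pot 3: 90 chips, eligible: A, D

Derivation:
Contributions: A=102, B=54, C=57, D=102
Pot levels (distinct totals of non-folded players): 54, 57, 102
Layer 1-54: 54 each from A, B, C, D = 54*4 = 216 chips; eligible A, B, C, D
Layer 55-57: 3 each from A, C, D = 3*3 = 9 chips; eligible A, C, D
Layer 58-102: 45 each from A, D = 45*2 = 90 chips; eligible A, D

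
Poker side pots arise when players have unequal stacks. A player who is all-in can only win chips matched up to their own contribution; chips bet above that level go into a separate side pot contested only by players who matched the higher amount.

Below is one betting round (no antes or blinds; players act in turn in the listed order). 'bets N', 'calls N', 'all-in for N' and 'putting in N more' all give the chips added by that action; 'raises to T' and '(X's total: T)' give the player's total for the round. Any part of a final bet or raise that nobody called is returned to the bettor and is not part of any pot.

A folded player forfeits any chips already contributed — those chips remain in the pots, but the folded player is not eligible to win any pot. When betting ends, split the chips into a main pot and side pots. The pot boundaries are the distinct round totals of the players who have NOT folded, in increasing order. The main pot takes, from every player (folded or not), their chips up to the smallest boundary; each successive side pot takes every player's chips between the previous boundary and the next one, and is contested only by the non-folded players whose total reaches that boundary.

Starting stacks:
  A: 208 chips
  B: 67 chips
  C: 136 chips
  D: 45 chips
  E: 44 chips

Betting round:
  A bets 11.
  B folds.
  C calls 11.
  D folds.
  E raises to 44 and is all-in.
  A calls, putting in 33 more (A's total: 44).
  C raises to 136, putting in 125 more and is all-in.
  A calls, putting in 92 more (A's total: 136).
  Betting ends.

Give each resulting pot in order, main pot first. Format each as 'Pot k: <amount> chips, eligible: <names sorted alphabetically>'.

Pot 1: 132 chips, eligible: A, C, E
Pot 2: 184 chips, eligible: A, C

Derivation:
Contributions: A=136, C=136, E=44
Folded: B, D
Pot levels (distinct totals of non-folded players): 44, 136
Layer 1-44: 44 each from A, C, E = 44*3 = 132 chips; eligible A, C, E
Layer 45-136: 92 each from A, C = 92*2 = 184 chips; eligible A, C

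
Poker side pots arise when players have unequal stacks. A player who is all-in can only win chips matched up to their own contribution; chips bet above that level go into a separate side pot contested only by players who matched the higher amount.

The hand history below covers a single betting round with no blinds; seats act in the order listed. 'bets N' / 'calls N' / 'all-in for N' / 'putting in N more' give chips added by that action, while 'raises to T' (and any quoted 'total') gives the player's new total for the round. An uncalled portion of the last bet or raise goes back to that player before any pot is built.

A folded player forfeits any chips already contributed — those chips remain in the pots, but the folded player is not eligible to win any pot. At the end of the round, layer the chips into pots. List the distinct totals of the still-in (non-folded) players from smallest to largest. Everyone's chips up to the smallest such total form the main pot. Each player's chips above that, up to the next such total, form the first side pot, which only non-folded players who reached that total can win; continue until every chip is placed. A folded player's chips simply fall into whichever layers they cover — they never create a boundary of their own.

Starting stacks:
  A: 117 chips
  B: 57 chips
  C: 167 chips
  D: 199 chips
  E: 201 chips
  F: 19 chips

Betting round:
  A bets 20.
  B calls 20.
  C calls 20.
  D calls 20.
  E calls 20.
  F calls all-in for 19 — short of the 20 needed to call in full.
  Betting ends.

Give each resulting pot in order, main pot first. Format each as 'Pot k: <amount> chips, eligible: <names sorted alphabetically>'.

Contributions: A=20, B=20, C=20, D=20, E=20, F=19
Pot levels (distinct totals of non-folded players): 19, 20
Layer 1-19: 19 each from A, B, C, D, E, F = 19*6 = 114 chips; eligible A, B, C, D, E, F
Layer 20-20: 1 each from A, B, C, D, E = 1*5 = 5 chips; eligible A, B, C, D, E

Pot 1: 114 chips, eligible: A, B, C, D, E, F
Pot 2: 5 chips, eligible: A, B, C, D, E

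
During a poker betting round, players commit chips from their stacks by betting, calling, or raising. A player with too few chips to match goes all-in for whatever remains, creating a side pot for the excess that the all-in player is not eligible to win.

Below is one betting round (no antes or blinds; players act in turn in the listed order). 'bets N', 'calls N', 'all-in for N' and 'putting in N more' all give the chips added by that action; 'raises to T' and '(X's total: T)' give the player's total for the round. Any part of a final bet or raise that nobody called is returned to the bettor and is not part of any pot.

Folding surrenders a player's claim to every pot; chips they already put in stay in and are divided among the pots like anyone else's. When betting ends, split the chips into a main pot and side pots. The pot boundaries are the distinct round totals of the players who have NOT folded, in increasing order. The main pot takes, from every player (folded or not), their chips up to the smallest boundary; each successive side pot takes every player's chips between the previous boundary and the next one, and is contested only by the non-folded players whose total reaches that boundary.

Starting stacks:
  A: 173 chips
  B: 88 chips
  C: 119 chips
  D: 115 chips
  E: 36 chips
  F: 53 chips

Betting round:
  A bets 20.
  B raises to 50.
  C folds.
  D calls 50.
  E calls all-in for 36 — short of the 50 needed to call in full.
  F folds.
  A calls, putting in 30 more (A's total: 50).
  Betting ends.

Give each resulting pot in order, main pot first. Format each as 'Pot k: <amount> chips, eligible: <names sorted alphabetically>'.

Contributions: A=50, B=50, D=50, E=36
Folded: C, F
Pot levels (distinct totals of non-folded players): 36, 50
Layer 1-36: 36 each from A, B, D, E = 36*4 = 144 chips; eligible A, B, D, E
Layer 37-50: 14 each from A, B, D = 14*3 = 42 chips; eligible A, B, D

Pot 1: 144 chips, eligible: A, B, D, E
Pot 2: 42 chips, eligible: A, B, D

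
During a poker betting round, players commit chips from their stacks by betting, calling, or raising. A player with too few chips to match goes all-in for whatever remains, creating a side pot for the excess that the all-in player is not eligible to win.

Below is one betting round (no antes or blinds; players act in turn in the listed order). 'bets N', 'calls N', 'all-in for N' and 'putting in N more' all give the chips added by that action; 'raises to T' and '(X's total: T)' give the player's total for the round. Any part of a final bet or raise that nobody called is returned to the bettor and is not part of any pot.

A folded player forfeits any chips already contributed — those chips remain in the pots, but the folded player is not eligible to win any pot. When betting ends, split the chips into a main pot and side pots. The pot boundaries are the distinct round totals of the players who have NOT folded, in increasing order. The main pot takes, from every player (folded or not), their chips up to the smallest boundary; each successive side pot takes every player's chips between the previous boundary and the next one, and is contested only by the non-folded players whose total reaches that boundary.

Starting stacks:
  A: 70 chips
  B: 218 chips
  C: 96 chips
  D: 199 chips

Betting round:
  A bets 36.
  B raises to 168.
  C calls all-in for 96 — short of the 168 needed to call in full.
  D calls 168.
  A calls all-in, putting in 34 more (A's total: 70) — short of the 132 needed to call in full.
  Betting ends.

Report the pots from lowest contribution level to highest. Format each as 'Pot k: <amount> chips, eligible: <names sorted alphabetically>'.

Pot 1: 280 chips, eligible: A, B, C, D
Pot 2: 78 chips, eligible: B, C, D
Pot 3: 144 chips, eligible: B, D

Derivation:
Contributions: A=70, B=168, C=96, D=168
Pot levels (distinct totals of non-folded players): 70, 96, 168
Layer 1-70: 70 each from A, B, C, D = 70*4 = 280 chips; eligible A, B, C, D
Layer 71-96: 26 each from B, C, D = 26*3 = 78 chips; eligible B, C, D
Layer 97-168: 72 each from B, D = 72*2 = 144 chips; eligible B, D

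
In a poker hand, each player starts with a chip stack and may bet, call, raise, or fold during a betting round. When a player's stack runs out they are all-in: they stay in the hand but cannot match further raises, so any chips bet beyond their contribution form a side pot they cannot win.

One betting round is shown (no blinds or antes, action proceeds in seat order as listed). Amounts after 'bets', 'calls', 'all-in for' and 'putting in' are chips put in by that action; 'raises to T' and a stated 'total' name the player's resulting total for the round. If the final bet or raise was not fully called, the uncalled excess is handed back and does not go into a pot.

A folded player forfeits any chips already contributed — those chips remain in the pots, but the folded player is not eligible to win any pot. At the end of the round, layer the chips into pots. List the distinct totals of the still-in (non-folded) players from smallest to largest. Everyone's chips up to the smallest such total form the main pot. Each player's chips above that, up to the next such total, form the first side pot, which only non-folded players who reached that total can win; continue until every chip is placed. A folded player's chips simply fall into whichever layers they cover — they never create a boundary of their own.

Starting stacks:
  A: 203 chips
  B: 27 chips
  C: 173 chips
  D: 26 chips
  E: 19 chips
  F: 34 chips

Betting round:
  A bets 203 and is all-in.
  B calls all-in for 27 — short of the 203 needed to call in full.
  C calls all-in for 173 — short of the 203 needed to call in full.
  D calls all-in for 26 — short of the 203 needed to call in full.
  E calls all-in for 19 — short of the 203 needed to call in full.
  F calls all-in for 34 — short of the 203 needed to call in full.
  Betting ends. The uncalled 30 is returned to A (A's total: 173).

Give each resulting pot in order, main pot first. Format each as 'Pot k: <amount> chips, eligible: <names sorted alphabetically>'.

Contributions (after 30 returned to A): A=173, B=27, C=173, D=26, E=19, F=34
Pot levels (distinct totals of non-folded players): 19, 26, 27, 34, 173
Layer 1-19: 19 each from A, B, C, D, E, F = 19*6 = 114 chips; eligible A, B, C, D, E, F
Layer 20-26: 7 each from A, B, C, D, F = 7*5 = 35 chips; eligible A, B, C, D, F
Layer 27-27: 1 each from A, B, C, F = 1*4 = 4 chips; eligible A, B, C, F
Layer 28-34: 7 each from A, C, F = 7*3 = 21 chips; eligible A, C, F
Layer 35-173: 139 each from A, C = 139*2 = 278 chips; eligible A, C

Pot 1: 114 chips, eligible: A, B, C, D, E, F
Pot 2: 35 chips, eligible: A, B, C, D, F
Pot 3: 4 chips, eligible: A, B, C, F
Pot 4: 21 chips, eligible: A, C, F
Pot 5: 278 chips, eligible: A, C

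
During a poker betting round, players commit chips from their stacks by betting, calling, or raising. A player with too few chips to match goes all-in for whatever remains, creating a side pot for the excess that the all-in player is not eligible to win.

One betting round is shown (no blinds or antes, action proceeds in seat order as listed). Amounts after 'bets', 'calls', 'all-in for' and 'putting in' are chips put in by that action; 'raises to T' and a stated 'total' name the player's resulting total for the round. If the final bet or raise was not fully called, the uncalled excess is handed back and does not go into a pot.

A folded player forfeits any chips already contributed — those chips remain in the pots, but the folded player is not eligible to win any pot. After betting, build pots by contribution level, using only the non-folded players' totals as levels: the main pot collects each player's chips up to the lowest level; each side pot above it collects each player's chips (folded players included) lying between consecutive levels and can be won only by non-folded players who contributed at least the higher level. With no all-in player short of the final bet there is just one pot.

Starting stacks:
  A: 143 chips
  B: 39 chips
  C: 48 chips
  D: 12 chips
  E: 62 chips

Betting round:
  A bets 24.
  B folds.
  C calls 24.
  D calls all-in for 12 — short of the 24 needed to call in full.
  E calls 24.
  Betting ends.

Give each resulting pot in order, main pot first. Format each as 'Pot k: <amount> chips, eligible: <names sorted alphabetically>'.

Contributions: A=24, C=24, D=12, E=24
Folded: B
Pot levels (distinct totals of non-folded players): 12, 24
Layer 1-12: 12 each from A, C, D, E = 12*4 = 48 chips; eligible A, C, D, E
Layer 13-24: 12 each from A, C, E = 12*3 = 36 chips; eligible A, C, E

Pot 1: 48 chips, eligible: A, C, D, E
Pot 2: 36 chips, eligible: A, C, E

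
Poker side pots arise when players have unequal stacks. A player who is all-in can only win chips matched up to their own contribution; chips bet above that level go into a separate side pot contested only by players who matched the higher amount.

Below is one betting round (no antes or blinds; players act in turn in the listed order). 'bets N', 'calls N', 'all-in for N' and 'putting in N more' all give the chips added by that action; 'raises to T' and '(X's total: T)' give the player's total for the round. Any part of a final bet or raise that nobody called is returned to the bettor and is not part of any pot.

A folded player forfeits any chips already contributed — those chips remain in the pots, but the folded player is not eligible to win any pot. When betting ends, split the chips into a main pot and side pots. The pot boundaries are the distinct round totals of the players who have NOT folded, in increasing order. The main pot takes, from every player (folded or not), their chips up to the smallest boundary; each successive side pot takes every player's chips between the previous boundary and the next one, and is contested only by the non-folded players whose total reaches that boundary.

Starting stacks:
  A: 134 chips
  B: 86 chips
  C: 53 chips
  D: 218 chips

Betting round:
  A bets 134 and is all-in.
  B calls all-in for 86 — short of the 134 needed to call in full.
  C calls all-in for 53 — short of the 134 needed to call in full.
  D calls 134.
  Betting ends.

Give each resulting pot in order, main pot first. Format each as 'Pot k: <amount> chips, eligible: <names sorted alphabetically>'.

Pot 1: 212 chips, eligible: A, B, C, D
Pot 2: 99 chips, eligible: A, B, D
Pot 3: 96 chips, eligible: A, D

Derivation:
Contributions: A=134, B=86, C=53, D=134
Pot levels (distinct totals of non-folded players): 53, 86, 134
Layer 1-53: 53 each from A, B, C, D = 53*4 = 212 chips; eligible A, B, C, D
Layer 54-86: 33 each from A, B, D = 33*3 = 99 chips; eligible A, B, D
Layer 87-134: 48 each from A, D = 48*2 = 96 chips; eligible A, D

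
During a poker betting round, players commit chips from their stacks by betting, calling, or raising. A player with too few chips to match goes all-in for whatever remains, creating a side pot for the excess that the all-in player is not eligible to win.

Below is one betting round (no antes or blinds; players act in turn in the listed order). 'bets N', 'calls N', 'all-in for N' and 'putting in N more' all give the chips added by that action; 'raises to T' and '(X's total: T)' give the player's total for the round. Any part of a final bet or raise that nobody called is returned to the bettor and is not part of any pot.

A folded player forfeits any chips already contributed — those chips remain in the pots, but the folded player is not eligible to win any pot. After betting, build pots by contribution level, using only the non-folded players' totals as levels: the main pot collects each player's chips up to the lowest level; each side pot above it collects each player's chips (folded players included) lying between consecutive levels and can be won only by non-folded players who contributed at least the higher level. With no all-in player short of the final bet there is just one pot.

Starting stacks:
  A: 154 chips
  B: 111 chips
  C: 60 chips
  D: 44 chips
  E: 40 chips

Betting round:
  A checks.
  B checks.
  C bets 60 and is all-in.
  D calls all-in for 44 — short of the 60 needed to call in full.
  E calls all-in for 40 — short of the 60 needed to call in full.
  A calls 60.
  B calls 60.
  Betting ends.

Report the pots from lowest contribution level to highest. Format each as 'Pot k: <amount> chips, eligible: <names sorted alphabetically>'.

Contributions: A=60, B=60, C=60, D=44, E=40
Pot levels (distinct totals of non-folded players): 40, 44, 60
Layer 1-40: 40 each from A, B, C, D, E = 40*5 = 200 chips; eligible A, B, C, D, E
Layer 41-44: 4 each from A, B, C, D = 4*4 = 16 chips; eligible A, B, C, D
Layer 45-60: 16 each from A, B, C = 16*3 = 48 chips; eligible A, B, C

Pot 1: 200 chips, eligible: A, B, C, D, E
Pot 2: 16 chips, eligible: A, B, C, D
Pot 3: 48 chips, eligible: A, B, C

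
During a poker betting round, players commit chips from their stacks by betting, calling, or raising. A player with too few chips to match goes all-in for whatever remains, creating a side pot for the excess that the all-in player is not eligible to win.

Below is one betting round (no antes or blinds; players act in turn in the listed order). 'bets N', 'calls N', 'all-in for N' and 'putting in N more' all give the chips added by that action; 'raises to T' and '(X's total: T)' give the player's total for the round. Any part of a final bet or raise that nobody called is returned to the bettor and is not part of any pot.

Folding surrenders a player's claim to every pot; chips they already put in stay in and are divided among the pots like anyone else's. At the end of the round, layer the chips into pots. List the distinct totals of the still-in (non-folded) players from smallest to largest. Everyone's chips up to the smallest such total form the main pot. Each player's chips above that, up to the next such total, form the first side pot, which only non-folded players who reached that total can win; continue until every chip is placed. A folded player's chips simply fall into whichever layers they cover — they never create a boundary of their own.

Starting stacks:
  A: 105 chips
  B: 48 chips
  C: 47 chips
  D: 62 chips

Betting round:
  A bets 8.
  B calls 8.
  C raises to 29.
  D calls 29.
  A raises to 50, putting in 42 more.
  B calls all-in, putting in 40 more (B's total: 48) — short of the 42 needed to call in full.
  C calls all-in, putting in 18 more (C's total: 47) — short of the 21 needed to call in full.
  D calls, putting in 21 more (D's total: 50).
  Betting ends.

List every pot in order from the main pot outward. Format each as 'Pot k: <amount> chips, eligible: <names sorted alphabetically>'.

Pot 1: 188 chips, eligible: A, B, C, D
Pot 2: 3 chips, eligible: A, B, D
Pot 3: 4 chips, eligible: A, D

Derivation:
Contributions: A=50, B=48, C=47, D=50
Pot levels (distinct totals of non-folded players): 47, 48, 50
Layer 1-47: 47 each from A, B, C, D = 47*4 = 188 chips; eligible A, B, C, D
Layer 48-48: 1 each from A, B, D = 1*3 = 3 chips; eligible A, B, D
Layer 49-50: 2 each from A, D = 2*2 = 4 chips; eligible A, D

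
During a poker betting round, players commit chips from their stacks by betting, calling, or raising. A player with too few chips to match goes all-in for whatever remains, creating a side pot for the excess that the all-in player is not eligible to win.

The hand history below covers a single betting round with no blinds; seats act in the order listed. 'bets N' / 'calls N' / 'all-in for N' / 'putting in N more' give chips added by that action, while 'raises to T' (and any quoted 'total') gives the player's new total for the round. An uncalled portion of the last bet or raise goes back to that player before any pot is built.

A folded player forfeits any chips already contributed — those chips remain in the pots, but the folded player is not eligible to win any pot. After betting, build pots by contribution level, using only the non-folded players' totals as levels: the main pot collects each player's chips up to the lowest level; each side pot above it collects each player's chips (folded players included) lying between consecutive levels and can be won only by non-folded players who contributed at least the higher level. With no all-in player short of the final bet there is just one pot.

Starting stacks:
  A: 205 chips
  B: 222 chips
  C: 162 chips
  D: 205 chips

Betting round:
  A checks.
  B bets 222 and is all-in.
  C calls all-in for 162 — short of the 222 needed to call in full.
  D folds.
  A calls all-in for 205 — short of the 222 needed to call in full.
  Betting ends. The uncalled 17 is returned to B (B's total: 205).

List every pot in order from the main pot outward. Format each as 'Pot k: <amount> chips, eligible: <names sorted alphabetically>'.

Pot 1: 486 chips, eligible: A, B, C
Pot 2: 86 chips, eligible: A, B

Derivation:
Contributions (after 17 returned to B): A=205, B=205, C=162
Folded: D
Pot levels (distinct totals of non-folded players): 162, 205
Layer 1-162: 162 each from A, B, C = 162*3 = 486 chips; eligible A, B, C
Layer 163-205: 43 each from A, B = 43*2 = 86 chips; eligible A, B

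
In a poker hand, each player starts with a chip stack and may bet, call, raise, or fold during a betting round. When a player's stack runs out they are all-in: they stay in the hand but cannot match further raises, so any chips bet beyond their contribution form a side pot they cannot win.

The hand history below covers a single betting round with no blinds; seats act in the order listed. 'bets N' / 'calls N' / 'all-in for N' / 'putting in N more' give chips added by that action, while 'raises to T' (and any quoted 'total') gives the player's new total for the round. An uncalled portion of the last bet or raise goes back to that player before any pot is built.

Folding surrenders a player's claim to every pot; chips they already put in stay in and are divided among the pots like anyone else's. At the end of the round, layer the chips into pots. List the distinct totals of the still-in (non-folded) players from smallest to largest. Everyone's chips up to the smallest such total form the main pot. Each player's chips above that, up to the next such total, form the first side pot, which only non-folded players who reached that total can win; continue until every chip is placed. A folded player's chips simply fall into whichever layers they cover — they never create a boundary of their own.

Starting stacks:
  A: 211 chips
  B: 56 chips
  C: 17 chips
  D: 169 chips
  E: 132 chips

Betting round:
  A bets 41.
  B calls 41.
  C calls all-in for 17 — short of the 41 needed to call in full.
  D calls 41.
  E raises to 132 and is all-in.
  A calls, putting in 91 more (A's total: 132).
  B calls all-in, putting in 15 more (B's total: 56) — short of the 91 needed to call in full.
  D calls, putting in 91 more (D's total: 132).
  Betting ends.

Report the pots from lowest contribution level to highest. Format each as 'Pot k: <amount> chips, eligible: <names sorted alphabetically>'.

Contributions: A=132, B=56, C=17, D=132, E=132
Pot levels (distinct totals of non-folded players): 17, 56, 132
Layer 1-17: 17 each from A, B, C, D, E = 17*5 = 85 chips; eligible A, B, C, D, E
Layer 18-56: 39 each from A, B, D, E = 39*4 = 156 chips; eligible A, B, D, E
Layer 57-132: 76 each from A, D, E = 76*3 = 228 chips; eligible A, D, E

Pot 1: 85 chips, eligible: A, B, C, D, E
Pot 2: 156 chips, eligible: A, B, D, E
Pot 3: 228 chips, eligible: A, D, E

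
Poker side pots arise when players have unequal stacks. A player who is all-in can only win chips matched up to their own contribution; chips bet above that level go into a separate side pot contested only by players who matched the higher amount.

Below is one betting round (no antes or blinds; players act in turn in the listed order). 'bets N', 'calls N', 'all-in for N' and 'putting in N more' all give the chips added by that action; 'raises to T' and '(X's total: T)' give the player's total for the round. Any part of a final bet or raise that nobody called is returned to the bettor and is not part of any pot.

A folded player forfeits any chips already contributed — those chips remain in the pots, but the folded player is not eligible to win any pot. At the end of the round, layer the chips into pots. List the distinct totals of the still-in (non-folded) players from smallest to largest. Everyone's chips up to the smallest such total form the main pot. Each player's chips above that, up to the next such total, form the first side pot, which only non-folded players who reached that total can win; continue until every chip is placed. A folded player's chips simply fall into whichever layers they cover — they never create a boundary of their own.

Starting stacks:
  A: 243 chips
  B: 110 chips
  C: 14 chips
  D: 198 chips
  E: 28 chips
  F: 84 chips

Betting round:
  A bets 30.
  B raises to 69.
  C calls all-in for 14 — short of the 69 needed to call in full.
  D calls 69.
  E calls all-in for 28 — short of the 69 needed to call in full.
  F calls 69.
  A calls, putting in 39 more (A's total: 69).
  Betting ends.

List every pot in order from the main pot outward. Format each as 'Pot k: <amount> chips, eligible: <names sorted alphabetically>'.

Contributions: A=69, B=69, C=14, D=69, E=28, F=69
Pot levels (distinct totals of non-folded players): 14, 28, 69
Layer 1-14: 14 each from A, B, C, D, E, F = 14*6 = 84 chips; eligible A, B, C, D, E, F
Layer 15-28: 14 each from A, B, D, E, F = 14*5 = 70 chips; eligible A, B, D, E, F
Layer 29-69: 41 each from A, B, D, F = 41*4 = 164 chips; eligible A, B, D, F

Pot 1: 84 chips, eligible: A, B, C, D, E, F
Pot 2: 70 chips, eligible: A, B, D, E, F
Pot 3: 164 chips, eligible: A, B, D, F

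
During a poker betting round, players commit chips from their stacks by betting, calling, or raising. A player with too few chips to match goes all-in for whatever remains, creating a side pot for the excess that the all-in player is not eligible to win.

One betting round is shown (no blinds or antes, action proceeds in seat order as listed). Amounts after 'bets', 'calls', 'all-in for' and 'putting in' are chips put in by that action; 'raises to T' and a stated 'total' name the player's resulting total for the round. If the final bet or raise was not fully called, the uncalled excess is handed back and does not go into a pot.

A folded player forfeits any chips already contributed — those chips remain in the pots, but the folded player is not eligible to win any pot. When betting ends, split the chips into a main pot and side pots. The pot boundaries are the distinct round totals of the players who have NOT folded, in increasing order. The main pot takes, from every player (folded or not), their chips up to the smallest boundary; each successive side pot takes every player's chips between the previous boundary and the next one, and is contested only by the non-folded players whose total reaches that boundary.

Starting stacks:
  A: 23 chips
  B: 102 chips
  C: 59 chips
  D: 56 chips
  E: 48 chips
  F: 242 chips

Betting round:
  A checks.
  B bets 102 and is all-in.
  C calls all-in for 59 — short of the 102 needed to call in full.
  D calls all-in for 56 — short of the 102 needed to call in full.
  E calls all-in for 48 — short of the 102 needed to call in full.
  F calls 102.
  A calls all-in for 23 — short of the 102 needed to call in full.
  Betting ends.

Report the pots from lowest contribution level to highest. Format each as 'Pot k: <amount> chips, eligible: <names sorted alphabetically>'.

Pot 1: 138 chips, eligible: A, B, C, D, E, F
Pot 2: 125 chips, eligible: B, C, D, E, F
Pot 3: 32 chips, eligible: B, C, D, F
Pot 4: 9 chips, eligible: B, C, F
Pot 5: 86 chips, eligible: B, F

Derivation:
Contributions: A=23, B=102, C=59, D=56, E=48, F=102
Pot levels (distinct totals of non-folded players): 23, 48, 56, 59, 102
Layer 1-23: 23 each from A, B, C, D, E, F = 23*6 = 138 chips; eligible A, B, C, D, E, F
Layer 24-48: 25 each from B, C, D, E, F = 25*5 = 125 chips; eligible B, C, D, E, F
Layer 49-56: 8 each from B, C, D, F = 8*4 = 32 chips; eligible B, C, D, F
Layer 57-59: 3 each from B, C, F = 3*3 = 9 chips; eligible B, C, F
Layer 60-102: 43 each from B, F = 43*2 = 86 chips; eligible B, F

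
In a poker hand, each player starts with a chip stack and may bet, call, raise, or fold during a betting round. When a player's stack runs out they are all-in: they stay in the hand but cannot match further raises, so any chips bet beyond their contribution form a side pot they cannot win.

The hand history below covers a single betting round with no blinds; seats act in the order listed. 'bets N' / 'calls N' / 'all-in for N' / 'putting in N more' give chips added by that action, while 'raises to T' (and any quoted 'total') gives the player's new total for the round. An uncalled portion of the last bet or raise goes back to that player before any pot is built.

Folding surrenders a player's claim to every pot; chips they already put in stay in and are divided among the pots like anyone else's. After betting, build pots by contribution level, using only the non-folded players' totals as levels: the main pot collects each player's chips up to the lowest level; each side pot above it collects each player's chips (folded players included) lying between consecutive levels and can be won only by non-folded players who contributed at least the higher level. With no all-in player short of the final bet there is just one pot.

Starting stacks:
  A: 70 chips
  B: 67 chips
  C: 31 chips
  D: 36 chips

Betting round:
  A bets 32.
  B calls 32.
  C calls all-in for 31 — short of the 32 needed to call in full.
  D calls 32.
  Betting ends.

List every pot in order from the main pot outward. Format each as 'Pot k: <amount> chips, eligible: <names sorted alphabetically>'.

Contributions: A=32, B=32, C=31, D=32
Pot levels (distinct totals of non-folded players): 31, 32
Layer 1-31: 31 each from A, B, C, D = 31*4 = 124 chips; eligible A, B, C, D
Layer 32-32: 1 each from A, B, D = 1*3 = 3 chips; eligible A, B, D

Pot 1: 124 chips, eligible: A, B, C, D
Pot 2: 3 chips, eligible: A, B, D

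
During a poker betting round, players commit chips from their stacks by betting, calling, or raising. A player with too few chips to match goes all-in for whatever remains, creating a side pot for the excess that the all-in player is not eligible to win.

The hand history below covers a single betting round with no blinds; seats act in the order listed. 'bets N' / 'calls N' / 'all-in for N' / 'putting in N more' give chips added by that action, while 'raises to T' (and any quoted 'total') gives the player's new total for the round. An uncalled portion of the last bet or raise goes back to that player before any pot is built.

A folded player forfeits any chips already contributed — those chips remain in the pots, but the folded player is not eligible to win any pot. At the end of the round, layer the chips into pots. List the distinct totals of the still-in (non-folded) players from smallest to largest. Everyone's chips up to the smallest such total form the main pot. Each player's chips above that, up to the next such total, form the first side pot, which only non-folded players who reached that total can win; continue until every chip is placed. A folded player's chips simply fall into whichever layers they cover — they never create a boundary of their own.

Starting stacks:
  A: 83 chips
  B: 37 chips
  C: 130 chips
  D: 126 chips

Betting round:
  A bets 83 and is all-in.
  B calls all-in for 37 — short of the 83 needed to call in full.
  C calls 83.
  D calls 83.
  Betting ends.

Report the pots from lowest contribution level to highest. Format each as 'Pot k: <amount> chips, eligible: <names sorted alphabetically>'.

Pot 1: 148 chips, eligible: A, B, C, D
Pot 2: 138 chips, eligible: A, C, D

Derivation:
Contributions: A=83, B=37, C=83, D=83
Pot levels (distinct totals of non-folded players): 37, 83
Layer 1-37: 37 each from A, B, C, D = 37*4 = 148 chips; eligible A, B, C, D
Layer 38-83: 46 each from A, C, D = 46*3 = 138 chips; eligible A, C, D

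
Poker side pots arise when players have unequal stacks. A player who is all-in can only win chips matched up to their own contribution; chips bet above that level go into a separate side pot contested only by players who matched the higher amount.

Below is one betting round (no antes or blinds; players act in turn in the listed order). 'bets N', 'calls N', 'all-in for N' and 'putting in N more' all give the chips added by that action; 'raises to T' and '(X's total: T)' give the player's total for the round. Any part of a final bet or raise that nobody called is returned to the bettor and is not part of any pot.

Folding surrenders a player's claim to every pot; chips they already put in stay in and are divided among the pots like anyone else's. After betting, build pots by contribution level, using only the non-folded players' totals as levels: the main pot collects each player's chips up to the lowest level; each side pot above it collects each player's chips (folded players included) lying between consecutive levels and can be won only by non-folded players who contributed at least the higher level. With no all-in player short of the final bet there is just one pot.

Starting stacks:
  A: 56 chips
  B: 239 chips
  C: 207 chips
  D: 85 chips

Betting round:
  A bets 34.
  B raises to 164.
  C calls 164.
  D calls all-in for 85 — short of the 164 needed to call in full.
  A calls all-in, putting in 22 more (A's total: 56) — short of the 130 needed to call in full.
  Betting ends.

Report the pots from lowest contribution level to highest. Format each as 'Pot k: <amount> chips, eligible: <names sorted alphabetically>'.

Contributions: A=56, B=164, C=164, D=85
Pot levels (distinct totals of non-folded players): 56, 85, 164
Layer 1-56: 56 each from A, B, C, D = 56*4 = 224 chips; eligible A, B, C, D
Layer 57-85: 29 each from B, C, D = 29*3 = 87 chips; eligible B, C, D
Layer 86-164: 79 each from B, C = 79*2 = 158 chips; eligible B, C

Pot 1: 224 chips, eligible: A, B, C, D
Pot 2: 87 chips, eligible: B, C, D
Pot 3: 158 chips, eligible: B, C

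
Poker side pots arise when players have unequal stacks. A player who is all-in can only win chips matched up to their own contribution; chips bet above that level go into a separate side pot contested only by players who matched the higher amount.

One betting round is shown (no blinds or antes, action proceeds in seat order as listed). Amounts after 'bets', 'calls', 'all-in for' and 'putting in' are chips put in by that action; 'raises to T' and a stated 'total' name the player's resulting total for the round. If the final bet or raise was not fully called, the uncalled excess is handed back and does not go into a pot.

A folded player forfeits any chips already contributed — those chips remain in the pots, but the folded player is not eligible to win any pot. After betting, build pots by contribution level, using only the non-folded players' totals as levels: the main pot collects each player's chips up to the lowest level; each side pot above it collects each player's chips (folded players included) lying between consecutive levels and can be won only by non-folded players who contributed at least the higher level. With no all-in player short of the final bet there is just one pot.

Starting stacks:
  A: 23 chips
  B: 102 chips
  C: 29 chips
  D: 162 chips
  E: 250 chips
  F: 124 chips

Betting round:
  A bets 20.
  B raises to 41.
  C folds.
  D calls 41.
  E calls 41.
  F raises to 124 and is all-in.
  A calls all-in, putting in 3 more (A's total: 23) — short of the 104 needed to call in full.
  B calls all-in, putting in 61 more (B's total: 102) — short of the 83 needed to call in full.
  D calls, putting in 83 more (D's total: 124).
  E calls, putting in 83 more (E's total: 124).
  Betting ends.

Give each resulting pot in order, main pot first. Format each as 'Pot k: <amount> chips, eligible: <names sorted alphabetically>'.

Contributions: A=23, B=102, D=124, E=124, F=124
Folded: C
Pot levels (distinct totals of non-folded players): 23, 102, 124
Layer 1-23: 23 each from A, B, D, E, F = 23*5 = 115 chips; eligible A, B, D, E, F
Layer 24-102: 79 each from B, D, E, F = 79*4 = 316 chips; eligible B, D, E, F
Layer 103-124: 22 each from D, E, F = 22*3 = 66 chips; eligible D, E, F

Pot 1: 115 chips, eligible: A, B, D, E, F
Pot 2: 316 chips, eligible: B, D, E, F
Pot 3: 66 chips, eligible: D, E, F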